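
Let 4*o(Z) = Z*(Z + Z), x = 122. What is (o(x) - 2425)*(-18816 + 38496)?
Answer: 98734560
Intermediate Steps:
o(Z) = Z²/2 (o(Z) = (Z*(Z + Z))/4 = (Z*(2*Z))/4 = (2*Z²)/4 = Z²/2)
(o(x) - 2425)*(-18816 + 38496) = ((½)*122² - 2425)*(-18816 + 38496) = ((½)*14884 - 2425)*19680 = (7442 - 2425)*19680 = 5017*19680 = 98734560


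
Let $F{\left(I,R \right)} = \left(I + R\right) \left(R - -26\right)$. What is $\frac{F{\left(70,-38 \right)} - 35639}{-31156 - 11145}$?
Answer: $\frac{36023}{42301} \approx 0.85159$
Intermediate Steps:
$F{\left(I,R \right)} = \left(26 + R\right) \left(I + R\right)$ ($F{\left(I,R \right)} = \left(I + R\right) \left(R + 26\right) = \left(I + R\right) \left(26 + R\right) = \left(26 + R\right) \left(I + R\right)$)
$\frac{F{\left(70,-38 \right)} - 35639}{-31156 - 11145} = \frac{\left(\left(-38\right)^{2} + 26 \cdot 70 + 26 \left(-38\right) + 70 \left(-38\right)\right) - 35639}{-31156 - 11145} = \frac{\left(1444 + 1820 - 988 - 2660\right) - 35639}{-42301} = \left(-384 - 35639\right) \left(- \frac{1}{42301}\right) = \left(-36023\right) \left(- \frac{1}{42301}\right) = \frac{36023}{42301}$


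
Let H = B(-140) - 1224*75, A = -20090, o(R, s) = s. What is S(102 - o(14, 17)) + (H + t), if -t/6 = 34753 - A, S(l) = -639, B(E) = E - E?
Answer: -421497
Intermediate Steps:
B(E) = 0
t = -329058 (t = -6*(34753 - 1*(-20090)) = -6*(34753 + 20090) = -6*54843 = -329058)
H = -91800 (H = 0 - 1224*75 = 0 - 91800 = -91800)
S(102 - o(14, 17)) + (H + t) = -639 + (-91800 - 329058) = -639 - 420858 = -421497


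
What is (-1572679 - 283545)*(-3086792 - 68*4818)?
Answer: 6337920925184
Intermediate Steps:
(-1572679 - 283545)*(-3086792 - 68*4818) = -1856224*(-3086792 - 327624) = -1856224*(-3414416) = 6337920925184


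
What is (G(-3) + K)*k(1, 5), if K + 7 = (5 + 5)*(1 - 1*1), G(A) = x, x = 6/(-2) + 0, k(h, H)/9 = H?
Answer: -450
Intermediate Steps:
k(h, H) = 9*H
x = -3 (x = 6*(-1/2) + 0 = -3 + 0 = -3)
G(A) = -3
K = -7 (K = -7 + (5 + 5)*(1 - 1*1) = -7 + 10*(1 - 1) = -7 + 10*0 = -7 + 0 = -7)
(G(-3) + K)*k(1, 5) = (-3 - 7)*(9*5) = -10*45 = -450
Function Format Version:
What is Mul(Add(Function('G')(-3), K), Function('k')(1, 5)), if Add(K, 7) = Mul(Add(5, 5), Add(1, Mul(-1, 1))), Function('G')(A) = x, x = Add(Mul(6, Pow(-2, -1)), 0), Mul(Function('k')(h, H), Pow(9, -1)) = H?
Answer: -450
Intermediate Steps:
Function('k')(h, H) = Mul(9, H)
x = -3 (x = Add(Mul(6, Rational(-1, 2)), 0) = Add(-3, 0) = -3)
Function('G')(A) = -3
K = -7 (K = Add(-7, Mul(Add(5, 5), Add(1, Mul(-1, 1)))) = Add(-7, Mul(10, Add(1, -1))) = Add(-7, Mul(10, 0)) = Add(-7, 0) = -7)
Mul(Add(Function('G')(-3), K), Function('k')(1, 5)) = Mul(Add(-3, -7), Mul(9, 5)) = Mul(-10, 45) = -450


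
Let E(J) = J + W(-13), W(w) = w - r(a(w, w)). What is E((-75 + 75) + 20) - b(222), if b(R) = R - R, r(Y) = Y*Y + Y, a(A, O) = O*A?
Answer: -28723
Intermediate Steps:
a(A, O) = A*O
r(Y) = Y + Y² (r(Y) = Y² + Y = Y + Y²)
W(w) = w - w²*(1 + w²) (W(w) = w - w*w*(1 + w*w) = w - w²*(1 + w²))
b(R) = 0
E(J) = -28743 + J (E(J) = J - 13*(1 - 1*(-13) - 1*(-13)³) = J - 13*(1 + 13 - 1*(-2197)) = J - 13*(1 + 13 + 2197) = J - 13*2211 = J - 28743 = -28743 + J)
E((-75 + 75) + 20) - b(222) = (-28743 + ((-75 + 75) + 20)) - 1*0 = (-28743 + (0 + 20)) + 0 = (-28743 + 20) + 0 = -28723 + 0 = -28723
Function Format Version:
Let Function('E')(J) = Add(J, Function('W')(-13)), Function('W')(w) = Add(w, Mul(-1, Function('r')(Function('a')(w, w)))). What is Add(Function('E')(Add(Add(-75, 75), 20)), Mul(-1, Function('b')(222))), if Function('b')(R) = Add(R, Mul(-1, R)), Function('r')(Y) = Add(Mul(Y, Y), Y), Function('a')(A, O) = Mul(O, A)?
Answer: -28723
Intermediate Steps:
Function('a')(A, O) = Mul(A, O)
Function('r')(Y) = Add(Y, Pow(Y, 2)) (Function('r')(Y) = Add(Pow(Y, 2), Y) = Add(Y, Pow(Y, 2)))
Function('W')(w) = Add(w, Mul(-1, Pow(w, 2), Add(1, Pow(w, 2)))) (Function('W')(w) = Add(w, Mul(-1, Mul(Mul(w, w), Add(1, Mul(w, w))))) = Add(w, Mul(-1, Mul(Pow(w, 2), Add(1, Pow(w, 2))))) = Add(w, Mul(-1, Pow(w, 2), Add(1, Pow(w, 2)))))
Function('b')(R) = 0
Function('E')(J) = Add(-28743, J) (Function('E')(J) = Add(J, Mul(-13, Add(1, Mul(-1, -13), Mul(-1, Pow(-13, 3))))) = Add(J, Mul(-13, Add(1, 13, Mul(-1, -2197)))) = Add(J, Mul(-13, Add(1, 13, 2197))) = Add(J, Mul(-13, 2211)) = Add(J, -28743) = Add(-28743, J))
Add(Function('E')(Add(Add(-75, 75), 20)), Mul(-1, Function('b')(222))) = Add(Add(-28743, Add(Add(-75, 75), 20)), Mul(-1, 0)) = Add(Add(-28743, Add(0, 20)), 0) = Add(Add(-28743, 20), 0) = Add(-28723, 0) = -28723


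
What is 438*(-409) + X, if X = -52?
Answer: -179194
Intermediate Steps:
438*(-409) + X = 438*(-409) - 52 = -179142 - 52 = -179194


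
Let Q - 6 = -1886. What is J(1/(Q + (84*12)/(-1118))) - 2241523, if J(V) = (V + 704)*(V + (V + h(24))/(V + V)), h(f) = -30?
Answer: 10889337272669298920447/617970267126784 ≈ 1.7621e+7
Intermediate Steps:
Q = -1880 (Q = 6 - 1886 = -1880)
J(V) = (704 + V)*(V + (-30 + V)/(2*V)) (J(V) = (V + 704)*(V + (V - 30)/(V + V)) = (704 + V)*(V + (-30 + V)/((2*V))) = (704 + V)*(V + (-30 + V)*(1/(2*V))) = (704 + V)*(V + (-30 + V)/(2*V)))
J(1/(Q + (84*12)/(-1118))) - 2241523 = (337 + (1/(-1880 + (84*12)/(-1118)))² - 10560/(1/(-1880 + (84*12)/(-1118))) + 1409/(2*(-1880 + (84*12)/(-1118)))) - 2241523 = (337 + (1/(-1880 + 1008*(-1/1118)))² - 10560/(1/(-1880 + 1008*(-1/1118))) + 1409/(2*(-1880 + 1008*(-1/1118)))) - 2241523 = (337 + (1/(-1880 - 504/559))² - 10560/(1/(-1880 - 504/559)) + 1409/(2*(-1880 - 504/559))) - 2241523 = (337 + (1/(-1051424/559))² - 10560/(1/(-1051424/559)) + 1409/(2*(-1051424/559))) - 2241523 = (337 + (-559/1051424)² - 10560/(-559/1051424) + (1409/2)*(-559/1051424)) - 2241523 = (337 + 312481/1105492427776 - 10560*(-1051424/559) - 787631/2102848) - 2241523 = (337 + 312481/1105492427776 + 11103037440/559 - 787631/2102848) - 2241523 = 12274531839750129172479/617970267126784 - 2241523 = 10889337272669298920447/617970267126784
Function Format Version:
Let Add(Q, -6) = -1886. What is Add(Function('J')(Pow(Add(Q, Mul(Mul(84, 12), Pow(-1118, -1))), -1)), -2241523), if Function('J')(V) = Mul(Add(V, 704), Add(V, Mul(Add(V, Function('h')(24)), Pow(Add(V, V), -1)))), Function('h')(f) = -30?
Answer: Rational(10889337272669298920447, 617970267126784) ≈ 1.7621e+7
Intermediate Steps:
Q = -1880 (Q = Add(6, -1886) = -1880)
Function('J')(V) = Mul(Add(704, V), Add(V, Mul(Rational(1, 2), Pow(V, -1), Add(-30, V)))) (Function('J')(V) = Mul(Add(V, 704), Add(V, Mul(Add(V, -30), Pow(Add(V, V), -1)))) = Mul(Add(704, V), Add(V, Mul(Add(-30, V), Pow(Mul(2, V), -1)))) = Mul(Add(704, V), Add(V, Mul(Add(-30, V), Mul(Rational(1, 2), Pow(V, -1))))) = Mul(Add(704, V), Add(V, Mul(Rational(1, 2), Pow(V, -1), Add(-30, V)))))
Add(Function('J')(Pow(Add(Q, Mul(Mul(84, 12), Pow(-1118, -1))), -1)), -2241523) = Add(Add(337, Pow(Pow(Add(-1880, Mul(Mul(84, 12), Pow(-1118, -1))), -1), 2), Mul(-10560, Pow(Pow(Add(-1880, Mul(Mul(84, 12), Pow(-1118, -1))), -1), -1)), Mul(Rational(1409, 2), Pow(Add(-1880, Mul(Mul(84, 12), Pow(-1118, -1))), -1))), -2241523) = Add(Add(337, Pow(Pow(Add(-1880, Mul(1008, Rational(-1, 1118))), -1), 2), Mul(-10560, Pow(Pow(Add(-1880, Mul(1008, Rational(-1, 1118))), -1), -1)), Mul(Rational(1409, 2), Pow(Add(-1880, Mul(1008, Rational(-1, 1118))), -1))), -2241523) = Add(Add(337, Pow(Pow(Add(-1880, Rational(-504, 559)), -1), 2), Mul(-10560, Pow(Pow(Add(-1880, Rational(-504, 559)), -1), -1)), Mul(Rational(1409, 2), Pow(Add(-1880, Rational(-504, 559)), -1))), -2241523) = Add(Add(337, Pow(Pow(Rational(-1051424, 559), -1), 2), Mul(-10560, Pow(Pow(Rational(-1051424, 559), -1), -1)), Mul(Rational(1409, 2), Pow(Rational(-1051424, 559), -1))), -2241523) = Add(Add(337, Pow(Rational(-559, 1051424), 2), Mul(-10560, Pow(Rational(-559, 1051424), -1)), Mul(Rational(1409, 2), Rational(-559, 1051424))), -2241523) = Add(Add(337, Rational(312481, 1105492427776), Mul(-10560, Rational(-1051424, 559)), Rational(-787631, 2102848)), -2241523) = Add(Add(337, Rational(312481, 1105492427776), Rational(11103037440, 559), Rational(-787631, 2102848)), -2241523) = Add(Rational(12274531839750129172479, 617970267126784), -2241523) = Rational(10889337272669298920447, 617970267126784)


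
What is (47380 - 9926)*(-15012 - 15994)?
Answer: -1161298724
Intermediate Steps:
(47380 - 9926)*(-15012 - 15994) = 37454*(-31006) = -1161298724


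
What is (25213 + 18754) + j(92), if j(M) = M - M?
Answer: 43967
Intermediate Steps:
j(M) = 0
(25213 + 18754) + j(92) = (25213 + 18754) + 0 = 43967 + 0 = 43967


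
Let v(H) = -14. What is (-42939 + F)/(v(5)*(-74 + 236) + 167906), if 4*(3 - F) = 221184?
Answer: -49116/82819 ≈ -0.59305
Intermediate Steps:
F = -55293 (F = 3 - 1/4*221184 = 3 - 55296 = -55293)
(-42939 + F)/(v(5)*(-74 + 236) + 167906) = (-42939 - 55293)/(-14*(-74 + 236) + 167906) = -98232/(-14*162 + 167906) = -98232/(-2268 + 167906) = -98232/165638 = -98232*1/165638 = -49116/82819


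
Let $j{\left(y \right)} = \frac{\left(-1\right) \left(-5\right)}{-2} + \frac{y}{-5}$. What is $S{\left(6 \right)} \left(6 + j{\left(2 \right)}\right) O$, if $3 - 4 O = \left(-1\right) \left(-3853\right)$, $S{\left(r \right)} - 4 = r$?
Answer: $- \frac{59675}{2} \approx -29838.0$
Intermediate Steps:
$S{\left(r \right)} = 4 + r$
$O = - \frac{1925}{2}$ ($O = \frac{3}{4} - \frac{\left(-1\right) \left(-3853\right)}{4} = \frac{3}{4} - \frac{3853}{4} = - \frac{1925}{2} \approx -962.5$)
$j{\left(y \right)} = - \frac{5}{2} - \frac{y}{5}$ ($j{\left(y \right)} = 5 \left(- \frac{1}{2}\right) + y \left(- \frac{1}{5}\right) = - \frac{5}{2} - \frac{y}{5}$)
$S{\left(6 \right)} \left(6 + j{\left(2 \right)}\right) O = \left(4 + 6\right) \left(6 - \frac{29}{10}\right) \left(- \frac{1925}{2}\right) = 10 \left(6 - \frac{29}{10}\right) \left(- \frac{1925}{2}\right) = 10 \cdot \frac{31}{10} \left(- \frac{1925}{2}\right) = 31 \left(- \frac{1925}{2}\right) = - \frac{59675}{2}$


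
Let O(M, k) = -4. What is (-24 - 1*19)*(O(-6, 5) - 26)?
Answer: 1290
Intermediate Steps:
(-24 - 1*19)*(O(-6, 5) - 26) = (-24 - 1*19)*(-4 - 26) = (-24 - 19)*(-30) = -43*(-30) = 1290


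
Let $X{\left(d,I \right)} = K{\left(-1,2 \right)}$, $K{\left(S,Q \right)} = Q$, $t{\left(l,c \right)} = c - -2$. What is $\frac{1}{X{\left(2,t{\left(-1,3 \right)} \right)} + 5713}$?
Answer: $\frac{1}{5715} \approx 0.00017498$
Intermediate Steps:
$t{\left(l,c \right)} = 2 + c$ ($t{\left(l,c \right)} = c + 2 = 2 + c$)
$X{\left(d,I \right)} = 2$
$\frac{1}{X{\left(2,t{\left(-1,3 \right)} \right)} + 5713} = \frac{1}{2 + 5713} = \frac{1}{5715}$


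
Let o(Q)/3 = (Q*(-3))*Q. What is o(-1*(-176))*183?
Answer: -51017472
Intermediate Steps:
o(Q) = -9*Q**2 (o(Q) = 3*((Q*(-3))*Q) = 3*((-3*Q)*Q) = 3*(-3*Q**2) = -9*Q**2)
o(-1*(-176))*183 = -9*(-1*(-176))**2*183 = -9*176**2*183 = -9*30976*183 = -278784*183 = -51017472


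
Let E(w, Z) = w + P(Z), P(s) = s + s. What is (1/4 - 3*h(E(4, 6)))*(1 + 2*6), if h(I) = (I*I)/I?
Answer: -2483/4 ≈ -620.75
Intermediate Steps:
P(s) = 2*s
E(w, Z) = w + 2*Z
h(I) = I (h(I) = I**2/I = I)
(1/4 - 3*h(E(4, 6)))*(1 + 2*6) = (1/4 - 3*(4 + 2*6))*(1 + 2*6) = (1/4 - 3*(4 + 12))*(1 + 12) = (1/4 - 3*16)*13 = (1/4 - 48)*13 = -191/4*13 = -2483/4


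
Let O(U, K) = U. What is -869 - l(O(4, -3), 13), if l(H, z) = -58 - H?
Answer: -807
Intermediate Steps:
-869 - l(O(4, -3), 13) = -869 - (-58 - 1*4) = -869 - (-58 - 4) = -869 - 1*(-62) = -869 + 62 = -807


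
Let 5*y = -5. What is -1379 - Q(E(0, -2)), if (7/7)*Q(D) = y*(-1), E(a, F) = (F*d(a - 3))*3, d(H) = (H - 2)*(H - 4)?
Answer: -1380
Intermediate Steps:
y = -1 (y = (⅕)*(-5) = -1)
d(H) = (-4 + H)*(-2 + H) (d(H) = (-2 + H)*(-4 + H) = (-4 + H)*(-2 + H))
E(a, F) = 3*F*(26 + (-3 + a)² - 6*a) (E(a, F) = (F*(8 + (a - 3)² - 6*(a - 3)))*3 = (F*(8 + (-3 + a)² - 6*(-3 + a)))*3 = (F*(8 + (-3 + a)² + (18 - 6*a)))*3 = (F*(26 + (-3 + a)² - 6*a))*3 = 3*F*(26 + (-3 + a)² - 6*a))
Q(D) = 1 (Q(D) = -1*(-1) = 1)
-1379 - Q(E(0, -2)) = -1379 - 1*1 = -1379 - 1 = -1380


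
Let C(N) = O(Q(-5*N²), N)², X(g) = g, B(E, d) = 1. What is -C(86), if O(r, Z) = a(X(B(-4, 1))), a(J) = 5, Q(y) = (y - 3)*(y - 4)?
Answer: -25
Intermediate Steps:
Q(y) = (-4 + y)*(-3 + y) (Q(y) = (-3 + y)*(-4 + y) = (-4 + y)*(-3 + y))
O(r, Z) = 5
C(N) = 25 (C(N) = 5² = 25)
-C(86) = -1*25 = -25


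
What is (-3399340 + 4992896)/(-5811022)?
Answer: -796778/2905511 ≈ -0.27423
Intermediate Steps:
(-3399340 + 4992896)/(-5811022) = 1593556*(-1/5811022) = -796778/2905511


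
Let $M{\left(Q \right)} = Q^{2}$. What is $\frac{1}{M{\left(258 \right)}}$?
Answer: $\frac{1}{66564} \approx 1.5023 \cdot 10^{-5}$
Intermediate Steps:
$\frac{1}{M{\left(258 \right)}} = \frac{1}{258^{2}} = \frac{1}{66564}$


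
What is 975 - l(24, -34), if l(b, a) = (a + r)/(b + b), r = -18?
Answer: 11713/12 ≈ 976.08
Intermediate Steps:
l(b, a) = (-18 + a)/(2*b) (l(b, a) = (a - 18)/(b + b) = (-18 + a)/((2*b)) = (-18 + a)*(1/(2*b)) = (-18 + a)/(2*b))
975 - l(24, -34) = 975 - (-18 - 34)/(2*24) = 975 - (-52)/(2*24) = 975 - 1*(-13/12) = 975 + 13/12 = 11713/12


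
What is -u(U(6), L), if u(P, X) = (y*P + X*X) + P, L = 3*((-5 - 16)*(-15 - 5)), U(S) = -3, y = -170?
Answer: -1588107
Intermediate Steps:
L = 1260 (L = 3*(-21*(-20)) = 3*420 = 1260)
u(P, X) = X² - 169*P (u(P, X) = (-170*P + X*X) + P = (-170*P + X²) + P = (X² - 170*P) + P = X² - 169*P)
-u(U(6), L) = -(1260² - 169*(-3)) = -(1587600 + 507) = -1*1588107 = -1588107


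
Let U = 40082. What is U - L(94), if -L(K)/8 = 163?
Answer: 41386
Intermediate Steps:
L(K) = -1304 (L(K) = -8*163 = -1304)
U - L(94) = 40082 - 1*(-1304) = 40082 + 1304 = 41386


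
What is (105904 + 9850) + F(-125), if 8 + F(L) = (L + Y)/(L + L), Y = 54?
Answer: 28936571/250 ≈ 1.1575e+5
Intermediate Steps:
F(L) = -8 + (54 + L)/(2*L) (F(L) = -8 + (L + 54)/(L + L) = -8 + (54 + L)/((2*L)) = -8 + (54 + L)*(1/(2*L)) = -8 + (54 + L)/(2*L))
(105904 + 9850) + F(-125) = (105904 + 9850) + (-15/2 + 27/(-125)) = 115754 + (-15/2 + 27*(-1/125)) = 115754 + (-15/2 - 27/125) = 115754 - 1929/250 = 28936571/250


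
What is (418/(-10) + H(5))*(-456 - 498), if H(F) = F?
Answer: 175536/5 ≈ 35107.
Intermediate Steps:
(418/(-10) + H(5))*(-456 - 498) = (418/(-10) + 5)*(-456 - 498) = (418*(-⅒) + 5)*(-954) = (-209/5 + 5)*(-954) = -184/5*(-954) = 175536/5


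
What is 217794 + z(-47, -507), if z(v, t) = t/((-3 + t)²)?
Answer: 18882739631/86700 ≈ 2.1779e+5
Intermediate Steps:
z(v, t) = t/(-3 + t)²
217794 + z(-47, -507) = 217794 - 507/(-3 - 507)² = 217794 - 507/(-510)² = 217794 - 507*1/260100 = 217794 - 169/86700 = 18882739631/86700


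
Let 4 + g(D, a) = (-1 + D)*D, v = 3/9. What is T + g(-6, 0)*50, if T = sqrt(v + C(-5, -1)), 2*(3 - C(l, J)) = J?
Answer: 1900 + sqrt(138)/6 ≈ 1902.0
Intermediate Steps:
C(l, J) = 3 - J/2
v = 1/3 (v = 3*(1/9) = 1/3 ≈ 0.33333)
T = sqrt(138)/6 (T = sqrt(1/3 + (3 - 1/2*(-1))) = sqrt(1/3 + (3 + 1/2)) = sqrt(1/3 + 7/2) = sqrt(23/6) = sqrt(138)/6 ≈ 1.9579)
g(D, a) = -4 + D*(-1 + D) (g(D, a) = -4 + (-1 + D)*D = -4 + D*(-1 + D))
T + g(-6, 0)*50 = sqrt(138)/6 + (-4 + (-6)**2 - 1*(-6))*50 = sqrt(138)/6 + (-4 + 36 + 6)*50 = sqrt(138)/6 + 38*50 = sqrt(138)/6 + 1900 = 1900 + sqrt(138)/6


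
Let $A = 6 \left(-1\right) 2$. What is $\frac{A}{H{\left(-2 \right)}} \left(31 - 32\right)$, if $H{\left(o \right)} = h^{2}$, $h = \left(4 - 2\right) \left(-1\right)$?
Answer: $3$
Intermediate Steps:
$h = -2$ ($h = 2 \left(-1\right) = -2$)
$A = -12$ ($A = \left(-6\right) 2 = -12$)
$H{\left(o \right)} = 4$ ($H{\left(o \right)} = \left(-2\right)^{2} = 4$)
$\frac{A}{H{\left(-2 \right)}} \left(31 - 32\right) = - \frac{12}{4} \left(31 - 32\right) = \left(-12\right) \frac{1}{4} \left(-1\right) = \left(-3\right) \left(-1\right) = 3$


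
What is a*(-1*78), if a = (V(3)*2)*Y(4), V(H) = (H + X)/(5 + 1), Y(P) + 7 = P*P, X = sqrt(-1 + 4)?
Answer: -702 - 234*sqrt(3) ≈ -1107.3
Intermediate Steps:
X = sqrt(3) ≈ 1.7320
Y(P) = -7 + P**2 (Y(P) = -7 + P*P = -7 + P**2)
V(H) = H/6 + sqrt(3)/6 (V(H) = (H + sqrt(3))/(5 + 1) = (H + sqrt(3))/6 = (H + sqrt(3))*(1/6) = H/6 + sqrt(3)/6)
a = 9 + 3*sqrt(3) (a = (((1/6)*3 + sqrt(3)/6)*2)*(-7 + 4**2) = ((1/2 + sqrt(3)/6)*2)*(-7 + 16) = (1 + sqrt(3)/3)*9 = 9 + 3*sqrt(3) ≈ 14.196)
a*(-1*78) = (9 + 3*sqrt(3))*(-1*78) = (9 + 3*sqrt(3))*(-78) = -702 - 234*sqrt(3)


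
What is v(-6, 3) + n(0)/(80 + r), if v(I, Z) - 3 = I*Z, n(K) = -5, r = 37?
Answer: -1760/117 ≈ -15.043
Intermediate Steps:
v(I, Z) = 3 + I*Z
v(-6, 3) + n(0)/(80 + r) = (3 - 6*3) - 5/(80 + 37) = (3 - 18) - 5/117 = -15 + (1/117)*(-5) = -15 - 5/117 = -1760/117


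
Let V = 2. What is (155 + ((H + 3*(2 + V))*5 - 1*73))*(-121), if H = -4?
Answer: -14762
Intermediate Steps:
(155 + ((H + 3*(2 + V))*5 - 1*73))*(-121) = (155 + ((-4 + 3*(2 + 2))*5 - 1*73))*(-121) = (155 + ((-4 + 3*4)*5 - 73))*(-121) = (155 + ((-4 + 12)*5 - 73))*(-121) = (155 + (8*5 - 73))*(-121) = (155 + (40 - 73))*(-121) = (155 - 33)*(-121) = 122*(-121) = -14762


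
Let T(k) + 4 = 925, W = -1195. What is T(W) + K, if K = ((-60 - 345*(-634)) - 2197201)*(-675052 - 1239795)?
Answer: 3788584150678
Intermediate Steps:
T(k) = 921 (T(k) = -4 + 925 = 921)
K = 3788584149757 (K = ((-60 + 218730) - 2197201)*(-1914847) = (218670 - 2197201)*(-1914847) = -1978531*(-1914847) = 3788584149757)
T(W) + K = 921 + 3788584149757 = 3788584150678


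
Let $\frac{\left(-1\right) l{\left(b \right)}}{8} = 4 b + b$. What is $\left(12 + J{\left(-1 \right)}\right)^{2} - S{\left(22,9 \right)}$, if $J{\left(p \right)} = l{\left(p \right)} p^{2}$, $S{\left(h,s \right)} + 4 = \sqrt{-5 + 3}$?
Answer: $2708 - i \sqrt{2} \approx 2708.0 - 1.4142 i$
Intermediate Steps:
$l{\left(b \right)} = - 40 b$ ($l{\left(b \right)} = - 8 \left(4 b + b\right) = - 8 \cdot 5 b = - 40 b$)
$S{\left(h,s \right)} = -4 + i \sqrt{2}$ ($S{\left(h,s \right)} = -4 + \sqrt{-5 + 3} = -4 + \sqrt{-2} = -4 + i \sqrt{2}$)
$J{\left(p \right)} = - 40 p^{3}$ ($J{\left(p \right)} = - 40 p p^{2} = - 40 p^{3}$)
$\left(12 + J{\left(-1 \right)}\right)^{2} - S{\left(22,9 \right)} = \left(12 - 40 \left(-1\right)^{3}\right)^{2} - \left(-4 + i \sqrt{2}\right) = \left(12 - -40\right)^{2} + \left(4 - i \sqrt{2}\right) = \left(12 + 40\right)^{2} + \left(4 - i \sqrt{2}\right) = 52^{2} + \left(4 - i \sqrt{2}\right) = 2704 + \left(4 - i \sqrt{2}\right) = 2708 - i \sqrt{2}$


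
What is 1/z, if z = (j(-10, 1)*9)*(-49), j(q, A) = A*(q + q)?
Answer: 1/8820 ≈ 0.00011338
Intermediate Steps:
j(q, A) = 2*A*q (j(q, A) = A*(2*q) = 2*A*q)
z = 8820 (z = ((2*1*(-10))*9)*(-49) = -20*9*(-49) = -180*(-49) = 8820)
1/z = 1/8820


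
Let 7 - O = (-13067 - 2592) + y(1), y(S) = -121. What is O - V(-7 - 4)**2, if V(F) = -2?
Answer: 15783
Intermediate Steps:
O = 15787 (O = 7 - ((-13067 - 2592) - 121) = 7 - (-15659 - 121) = 7 - 1*(-15780) = 7 + 15780 = 15787)
O - V(-7 - 4)**2 = 15787 - 1*(-2)**2 = 15787 - 1*4 = 15787 - 4 = 15783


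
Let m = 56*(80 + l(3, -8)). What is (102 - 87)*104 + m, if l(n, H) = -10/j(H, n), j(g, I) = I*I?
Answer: 53800/9 ≈ 5977.8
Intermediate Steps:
j(g, I) = I²
l(n, H) = -10/n²
m = 39760/9 (m = 56*(80 - 10/3²) = 56*(80 - 10*⅑) = 56*(80 - 10/9) = 56*(710/9) = 39760/9 ≈ 4417.8)
(102 - 87)*104 + m = (102 - 87)*104 + 39760/9 = 15*104 + 39760/9 = 1560 + 39760/9 = 53800/9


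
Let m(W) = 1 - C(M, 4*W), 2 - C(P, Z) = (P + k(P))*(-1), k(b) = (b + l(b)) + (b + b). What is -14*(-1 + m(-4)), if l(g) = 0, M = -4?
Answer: -196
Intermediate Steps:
k(b) = 3*b (k(b) = (b + 0) + (b + b) = b + 2*b = 3*b)
C(P, Z) = 2 + 4*P (C(P, Z) = 2 - (P + 3*P)*(-1) = 2 - 4*P*(-1) = 2 - (-4)*P = 2 + 4*P)
m(W) = 15 (m(W) = 1 - (2 + 4*(-4)) = 1 - (2 - 16) = 1 - 1*(-14) = 1 + 14 = 15)
-14*(-1 + m(-4)) = -14*(-1 + 15) = -14*14 = -196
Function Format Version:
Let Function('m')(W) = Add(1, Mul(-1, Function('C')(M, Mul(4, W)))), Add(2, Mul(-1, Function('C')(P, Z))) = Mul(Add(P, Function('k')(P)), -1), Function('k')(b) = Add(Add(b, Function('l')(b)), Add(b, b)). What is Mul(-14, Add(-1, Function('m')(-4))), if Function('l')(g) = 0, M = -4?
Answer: -196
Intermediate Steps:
Function('k')(b) = Mul(3, b) (Function('k')(b) = Add(Add(b, 0), Add(b, b)) = Add(b, Mul(2, b)) = Mul(3, b))
Function('C')(P, Z) = Add(2, Mul(4, P)) (Function('C')(P, Z) = Add(2, Mul(-1, Mul(Add(P, Mul(3, P)), -1))) = Add(2, Mul(-1, Mul(Mul(4, P), -1))) = Add(2, Mul(-1, Mul(-4, P))) = Add(2, Mul(4, P)))
Function('m')(W) = 15 (Function('m')(W) = Add(1, Mul(-1, Add(2, Mul(4, -4)))) = Add(1, Mul(-1, Add(2, -16))) = Add(1, Mul(-1, -14)) = Add(1, 14) = 15)
Mul(-14, Add(-1, Function('m')(-4))) = Mul(-14, Add(-1, 15)) = Mul(-14, 14) = -196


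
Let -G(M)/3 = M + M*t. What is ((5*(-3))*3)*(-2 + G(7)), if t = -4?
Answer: -2745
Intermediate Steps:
G(M) = 9*M (G(M) = -3*(M + M*(-4)) = -3*(M - 4*M) = -(-9)*M = 9*M)
((5*(-3))*3)*(-2 + G(7)) = ((5*(-3))*3)*(-2 + 9*7) = (-15*3)*(-2 + 63) = -45*61 = -2745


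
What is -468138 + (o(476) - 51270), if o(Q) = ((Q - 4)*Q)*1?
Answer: -294736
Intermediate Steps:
o(Q) = Q*(-4 + Q) (o(Q) = ((-4 + Q)*Q)*1 = (Q*(-4 + Q))*1 = Q*(-4 + Q))
-468138 + (o(476) - 51270) = -468138 + (476*(-4 + 476) - 51270) = -468138 + (476*472 - 51270) = -468138 + (224672 - 51270) = -468138 + 173402 = -294736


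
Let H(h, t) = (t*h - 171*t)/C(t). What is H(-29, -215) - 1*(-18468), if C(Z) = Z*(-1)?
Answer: 18668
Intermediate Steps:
C(Z) = -Z
H(h, t) = -(-171*t + h*t)/t (H(h, t) = (t*h - 171*t)/((-t)) = (h*t - 171*t)*(-1/t) = (-171*t + h*t)*(-1/t) = -(-171*t + h*t)/t)
H(-29, -215) - 1*(-18468) = (171 - 1*(-29)) - 1*(-18468) = (171 + 29) + 18468 = 200 + 18468 = 18668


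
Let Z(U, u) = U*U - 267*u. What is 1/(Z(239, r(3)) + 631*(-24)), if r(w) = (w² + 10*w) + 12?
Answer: 1/28360 ≈ 3.5261e-5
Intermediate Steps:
r(w) = 12 + w² + 10*w
Z(U, u) = U² - 267*u
1/(Z(239, r(3)) + 631*(-24)) = 1/((239² - 267*(12 + 3² + 10*3)) + 631*(-24)) = 1/((57121 - 267*(12 + 9 + 30)) - 15144) = 1/((57121 - 267*51) - 15144) = 1/((57121 - 13617) - 15144) = 1/(43504 - 15144) = 1/28360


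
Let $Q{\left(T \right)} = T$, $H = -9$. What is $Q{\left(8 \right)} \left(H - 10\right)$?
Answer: $-152$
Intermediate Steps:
$Q{\left(8 \right)} \left(H - 10\right) = 8 \left(-9 - 10\right) = 8 \left(-19\right) = -152$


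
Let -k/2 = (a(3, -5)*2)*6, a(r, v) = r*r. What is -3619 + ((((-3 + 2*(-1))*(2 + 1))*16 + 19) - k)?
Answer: -3624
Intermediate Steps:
a(r, v) = r²
k = -216 (k = -2*3²*2*6 = -2*9*2*6 = -36*6 = -2*108 = -216)
-3619 + ((((-3 + 2*(-1))*(2 + 1))*16 + 19) - k) = -3619 + ((((-3 + 2*(-1))*(2 + 1))*16 + 19) - 1*(-216)) = -3619 + ((((-3 - 2)*3)*16 + 19) + 216) = -3619 + ((-5*3*16 + 19) + 216) = -3619 + ((-15*16 + 19) + 216) = -3619 + ((-240 + 19) + 216) = -3619 + (-221 + 216) = -3619 - 5 = -3624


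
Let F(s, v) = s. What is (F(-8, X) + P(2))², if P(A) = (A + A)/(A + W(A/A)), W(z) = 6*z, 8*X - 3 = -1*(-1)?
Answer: 225/4 ≈ 56.250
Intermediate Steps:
X = ½ (X = 3/8 + (-1*(-1))/8 = 3/8 + (⅛)*1 = 3/8 + ⅛ = ½ ≈ 0.50000)
P(A) = 2*A/(6 + A) (P(A) = (A + A)/(A + 6*(A/A)) = (2*A)/(A + 6*1) = (2*A)/(A + 6) = (2*A)/(6 + A) = 2*A/(6 + A))
(F(-8, X) + P(2))² = (-8 + 2*2/(6 + 2))² = (-8 + 2*2/8)² = (-8 + 2*2*(⅛))² = (-8 + ½)² = (-15/2)² = 225/4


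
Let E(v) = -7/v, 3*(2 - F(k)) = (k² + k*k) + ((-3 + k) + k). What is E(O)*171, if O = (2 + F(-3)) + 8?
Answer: -133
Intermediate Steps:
F(k) = 3 - 2*k/3 - 2*k²/3 (F(k) = 2 - ((k² + k*k) + ((-3 + k) + k))/3 = 2 - ((k² + k²) + (-3 + 2*k))/3 = 2 - (2*k² + (-3 + 2*k))/3 = 2 - (-3 + 2*k + 2*k²)/3 = 2 + (1 - 2*k/3 - 2*k²/3) = 3 - 2*k/3 - 2*k²/3)
O = 9 (O = (2 + (3 - ⅔*(-3) - ⅔*(-3)²)) + 8 = (2 + (3 + 2 - ⅔*9)) + 8 = (2 + (3 + 2 - 6)) + 8 = (2 - 1) + 8 = 1 + 8 = 9)
E(O)*171 = -7/9*171 = -133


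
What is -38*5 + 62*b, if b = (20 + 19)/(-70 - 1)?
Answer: -15908/71 ≈ -224.06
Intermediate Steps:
b = -39/71 (b = 39/(-71) = 39*(-1/71) = -39/71 ≈ -0.54930)
-38*5 + 62*b = -38*5 + 62*(-39/71) = -190 - 2418/71 = -15908/71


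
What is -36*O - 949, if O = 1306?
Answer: -47965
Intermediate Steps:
-36*O - 949 = -36*1306 - 949 = -47016 - 949 = -47965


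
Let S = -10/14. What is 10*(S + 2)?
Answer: 90/7 ≈ 12.857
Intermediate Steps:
S = -5/7 (S = -10*1/14 = -5/7 ≈ -0.71429)
10*(S + 2) = 10*(-5/7 + 2) = 10*(9/7) = 90/7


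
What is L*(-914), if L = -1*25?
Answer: 22850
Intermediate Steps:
L = -25
L*(-914) = -25*(-914) = 22850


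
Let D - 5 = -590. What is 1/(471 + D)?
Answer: -1/114 ≈ -0.0087719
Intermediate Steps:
D = -585 (D = 5 - 590 = -585)
1/(471 + D) = 1/(471 - 585) = 1/(-114) = -1/114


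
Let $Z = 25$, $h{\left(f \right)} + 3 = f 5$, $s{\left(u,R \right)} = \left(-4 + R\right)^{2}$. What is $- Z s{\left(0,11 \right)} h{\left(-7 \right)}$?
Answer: $46550$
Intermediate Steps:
$h{\left(f \right)} = -3 + 5 f$ ($h{\left(f \right)} = -3 + f 5 = -3 + 5 f$)
$- Z s{\left(0,11 \right)} h{\left(-7 \right)} = - 25 \left(-4 + 11\right)^{2} \left(-3 + 5 \left(-7\right)\right) = - 25 \cdot 7^{2} \left(-3 - 35\right) = - 25 \cdot 49 \left(-38\right) = - 1225 \left(-38\right) = \left(-1\right) \left(-46550\right) = 46550$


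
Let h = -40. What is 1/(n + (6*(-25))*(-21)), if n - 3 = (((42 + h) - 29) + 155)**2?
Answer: 1/19537 ≈ 5.1185e-5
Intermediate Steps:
n = 16387 (n = 3 + (((42 - 40) - 29) + 155)**2 = 3 + ((2 - 29) + 155)**2 = 3 + (-27 + 155)**2 = 3 + 128**2 = 3 + 16384 = 16387)
1/(n + (6*(-25))*(-21)) = 1/(16387 + (6*(-25))*(-21)) = 1/(16387 - 150*(-21)) = 1/(16387 + 3150) = 1/19537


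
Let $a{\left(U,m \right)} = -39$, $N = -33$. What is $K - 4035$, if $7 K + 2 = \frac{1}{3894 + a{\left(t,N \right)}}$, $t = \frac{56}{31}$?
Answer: $- \frac{108892184}{26985} \approx -4035.3$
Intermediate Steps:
$t = \frac{56}{31}$ ($t = 56 \cdot \frac{1}{31} = \frac{56}{31} \approx 1.8065$)
$K = - \frac{7709}{26985}$ ($K = - \frac{2}{7} + \frac{1}{7 \left(3894 - 39\right)} = - \frac{2}{7} + \frac{1}{7 \cdot 3855} = - \frac{2}{7} + \frac{1}{7} \cdot \frac{1}{3855} = - \frac{2}{7} + \frac{1}{26985} = - \frac{7709}{26985} \approx -0.28568$)
$K - 4035 = - \frac{7709}{26985} - 4035 = - \frac{108892184}{26985}$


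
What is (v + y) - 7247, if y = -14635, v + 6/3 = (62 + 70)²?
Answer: -4460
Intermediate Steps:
v = 17422 (v = -2 + (62 + 70)² = -2 + 132² = -2 + 17424 = 17422)
(v + y) - 7247 = (17422 - 14635) - 7247 = 2787 - 7247 = -4460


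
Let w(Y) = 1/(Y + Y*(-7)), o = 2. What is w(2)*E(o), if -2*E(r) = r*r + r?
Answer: ¼ ≈ 0.25000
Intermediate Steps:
w(Y) = -1/(6*Y) (w(Y) = 1/(Y - 7*Y) = 1/(-6*Y) = -1/(6*Y))
E(r) = -r/2 - r²/2 (E(r) = -(r*r + r)/2 = -(r² + r)/2 = -(r + r²)/2 = -r/2 - r²/2)
w(2)*E(o) = (-⅙/2)*(-½*2*(1 + 2)) = (-⅙*½)*(-½*2*3) = -1/12*(-3) = ¼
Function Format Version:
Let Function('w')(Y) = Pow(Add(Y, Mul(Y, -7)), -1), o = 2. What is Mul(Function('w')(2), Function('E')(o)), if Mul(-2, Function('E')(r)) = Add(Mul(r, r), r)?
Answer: Rational(1, 4) ≈ 0.25000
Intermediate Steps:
Function('w')(Y) = Mul(Rational(-1, 6), Pow(Y, -1)) (Function('w')(Y) = Pow(Add(Y, Mul(-7, Y)), -1) = Pow(Mul(-6, Y), -1) = Mul(Rational(-1, 6), Pow(Y, -1)))
Function('E')(r) = Add(Mul(Rational(-1, 2), r), Mul(Rational(-1, 2), Pow(r, 2))) (Function('E')(r) = Mul(Rational(-1, 2), Add(Mul(r, r), r)) = Mul(Rational(-1, 2), Add(Pow(r, 2), r)) = Mul(Rational(-1, 2), Add(r, Pow(r, 2))) = Add(Mul(Rational(-1, 2), r), Mul(Rational(-1, 2), Pow(r, 2))))
Mul(Function('w')(2), Function('E')(o)) = Mul(Mul(Rational(-1, 6), Pow(2, -1)), Mul(Rational(-1, 2), 2, Add(1, 2))) = Mul(Mul(Rational(-1, 6), Rational(1, 2)), Mul(Rational(-1, 2), 2, 3)) = Mul(Rational(-1, 12), -3) = Rational(1, 4)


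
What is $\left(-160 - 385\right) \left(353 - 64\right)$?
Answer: $-157505$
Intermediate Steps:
$\left(-160 - 385\right) \left(353 - 64\right) = \left(-545\right) 289 = -157505$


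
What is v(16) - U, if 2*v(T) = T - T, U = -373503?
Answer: 373503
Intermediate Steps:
v(T) = 0 (v(T) = (T - T)/2 = (½)*0 = 0)
v(16) - U = 0 - 1*(-373503) = 0 + 373503 = 373503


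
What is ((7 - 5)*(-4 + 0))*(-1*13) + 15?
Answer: 119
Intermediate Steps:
((7 - 5)*(-4 + 0))*(-1*13) + 15 = (2*(-4))*(-13) + 15 = -8*(-13) + 15 = 104 + 15 = 119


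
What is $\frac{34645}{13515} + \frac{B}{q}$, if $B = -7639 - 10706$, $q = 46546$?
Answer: $\frac{16054747}{7400814} \approx 2.1693$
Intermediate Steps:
$B = -18345$ ($B = -7639 - 10706 = -18345$)
$\frac{34645}{13515} + \frac{B}{q} = \frac{34645}{13515} - \frac{18345}{46546} = 34645 \cdot \frac{1}{13515} - \frac{18345}{46546} = \frac{6929}{2703} - \frac{18345}{46546} = \frac{16054747}{7400814}$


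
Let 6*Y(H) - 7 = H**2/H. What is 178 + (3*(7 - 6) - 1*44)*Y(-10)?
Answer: 397/2 ≈ 198.50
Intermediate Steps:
Y(H) = 7/6 + H/6 (Y(H) = 7/6 + (H**2/H)/6 = 7/6 + H/6)
178 + (3*(7 - 6) - 1*44)*Y(-10) = 178 + (3*(7 - 6) - 1*44)*(7/6 + (1/6)*(-10)) = 178 + (3*1 - 44)*(7/6 - 5/3) = 178 + (3 - 44)*(-1/2) = 178 - 41*(-1/2) = 178 + 41/2 = 397/2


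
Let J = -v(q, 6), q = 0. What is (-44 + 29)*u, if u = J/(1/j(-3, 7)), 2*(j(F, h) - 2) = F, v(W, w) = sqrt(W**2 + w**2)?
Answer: 45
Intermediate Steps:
j(F, h) = 2 + F/2
J = -6 (J = -sqrt(0**2 + 6**2) = -sqrt(0 + 36) = -sqrt(36) = -1*6 = -6)
u = -3 (u = -6/(1/(2 + (1/2)*(-3))) = -6/(1/(2 - 3/2)) = -6/(1/(1/2)) = -6/2 = -6*1/2 = -3)
(-44 + 29)*u = (-44 + 29)*(-3) = -15*(-3) = 45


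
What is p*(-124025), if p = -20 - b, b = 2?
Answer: 2728550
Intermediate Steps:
p = -22 (p = -20 - 1*2 = -20 - 2 = -22)
p*(-124025) = -22*(-124025) = 2728550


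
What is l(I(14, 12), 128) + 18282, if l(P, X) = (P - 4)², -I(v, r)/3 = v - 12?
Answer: 18382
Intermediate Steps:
I(v, r) = 36 - 3*v (I(v, r) = -3*(v - 12) = -3*(-12 + v) = 36 - 3*v)
l(P, X) = (-4 + P)²
l(I(14, 12), 128) + 18282 = (-4 + (36 - 3*14))² + 18282 = (-4 + (36 - 42))² + 18282 = (-4 - 6)² + 18282 = (-10)² + 18282 = 100 + 18282 = 18382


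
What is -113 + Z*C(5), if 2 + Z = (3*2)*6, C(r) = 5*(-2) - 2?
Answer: -521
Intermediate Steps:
C(r) = -12 (C(r) = -10 - 2 = -12)
Z = 34 (Z = -2 + (3*2)*6 = -2 + 6*6 = -2 + 36 = 34)
-113 + Z*C(5) = -113 + 34*(-12) = -113 - 408 = -521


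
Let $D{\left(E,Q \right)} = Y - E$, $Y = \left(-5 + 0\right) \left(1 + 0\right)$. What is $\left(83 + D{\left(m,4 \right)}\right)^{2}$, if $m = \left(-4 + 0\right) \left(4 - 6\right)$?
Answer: $4900$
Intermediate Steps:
$m = 8$ ($m = \left(-4\right) \left(-2\right) = 8$)
$Y = -5$ ($Y = \left(-5\right) 1 = -5$)
$D{\left(E,Q \right)} = -5 - E$
$\left(83 + D{\left(m,4 \right)}\right)^{2} = \left(83 - 13\right)^{2} = 70^{2} = 4900$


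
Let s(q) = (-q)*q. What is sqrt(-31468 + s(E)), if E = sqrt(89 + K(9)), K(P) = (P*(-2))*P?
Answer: I*sqrt(31395) ≈ 177.19*I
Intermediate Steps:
K(P) = -2*P**2 (K(P) = (-2*P)*P = -2*P**2)
E = I*sqrt(73) (E = sqrt(89 - 2*9**2) = sqrt(89 - 2*81) = sqrt(89 - 162) = sqrt(-73) = I*sqrt(73) ≈ 8.544*I)
s(q) = -q**2
sqrt(-31468 + s(E)) = sqrt(-31468 - (I*sqrt(73))**2) = sqrt(-31468 - 1*(-73)) = sqrt(-31468 + 73) = sqrt(-31395) = I*sqrt(31395)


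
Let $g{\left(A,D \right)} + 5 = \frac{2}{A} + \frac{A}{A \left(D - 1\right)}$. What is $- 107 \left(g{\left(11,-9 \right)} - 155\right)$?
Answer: $\frac{1882237}{110} \approx 17111.0$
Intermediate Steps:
$g{\left(A,D \right)} = -5 + \frac{1}{-1 + D} + \frac{2}{A}$ ($g{\left(A,D \right)} = -5 + \left(\frac{2}{A} + \frac{A}{A \left(D - 1\right)}\right) = -5 + \left(\frac{2}{A} + \frac{A}{A \left(-1 + D\right)}\right) = -5 + \left(\frac{2}{A} + A \frac{1}{A \left(-1 + D\right)}\right) = -5 + \left(\frac{2}{A} + \frac{1}{-1 + D}\right) = -5 + \left(\frac{1}{-1 + D} + \frac{2}{A}\right) = -5 + \frac{1}{-1 + D} + \frac{2}{A}$)
$- 107 \left(g{\left(11,-9 \right)} - 155\right) = - 107 \left(\frac{-2 + 2 \left(-9\right) + 6 \cdot 11 - 55 \left(-9\right)}{11 \left(-1 - 9\right)} - 155\right) = - 107 \left(\frac{-2 - 18 + 66 + 495}{11 \left(-10\right)} - 155\right) = - 107 \left(\frac{1}{11} \left(- \frac{1}{10}\right) 541 - 155\right) = - 107 \left(- \frac{541}{110} - 155\right) = \left(-107\right) \left(- \frac{17591}{110}\right) = \frac{1882237}{110}$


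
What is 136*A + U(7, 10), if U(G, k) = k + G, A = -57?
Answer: -7735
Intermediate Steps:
U(G, k) = G + k
136*A + U(7, 10) = 136*(-57) + (7 + 10) = -7752 + 17 = -7735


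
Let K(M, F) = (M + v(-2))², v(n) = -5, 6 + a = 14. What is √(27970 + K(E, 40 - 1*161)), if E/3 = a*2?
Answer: √29819 ≈ 172.68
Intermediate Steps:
a = 8 (a = -6 + 14 = 8)
E = 48 (E = 3*(8*2) = 3*16 = 48)
K(M, F) = (-5 + M)² (K(M, F) = (M - 5)² = (-5 + M)²)
√(27970 + K(E, 40 - 1*161)) = √(27970 + (-5 + 48)²) = √(27970 + 43²) = √(27970 + 1849) = √29819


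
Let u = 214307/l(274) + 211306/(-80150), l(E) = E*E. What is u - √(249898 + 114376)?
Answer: 656348397/3008670700 - √364274 ≈ -603.33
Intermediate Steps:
l(E) = E²
u = 656348397/3008670700 (u = 214307/(274²) + 211306/(-80150) = 214307/75076 + 211306*(-1/80150) = 214307*(1/75076) - 105653/40075 = 214307/75076 - 105653/40075 = 656348397/3008670700 ≈ 0.21815)
u - √(249898 + 114376) = 656348397/3008670700 - √(249898 + 114376) = 656348397/3008670700 - √364274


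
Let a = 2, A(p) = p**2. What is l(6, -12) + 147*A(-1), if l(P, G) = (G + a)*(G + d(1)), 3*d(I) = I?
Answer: 791/3 ≈ 263.67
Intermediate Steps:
d(I) = I/3
l(P, G) = (2 + G)*(1/3 + G) (l(P, G) = (G + 2)*(G + (1/3)*1) = (2 + G)*(G + 1/3) = (2 + G)*(1/3 + G))
l(6, -12) + 147*A(-1) = (2/3 + (-12)**2 + (7/3)*(-12)) + 147*(-1)**2 = (2/3 + 144 - 28) + 147*1 = 350/3 + 147 = 791/3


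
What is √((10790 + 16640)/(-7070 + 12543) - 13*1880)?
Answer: I*√4330881730/421 ≈ 156.32*I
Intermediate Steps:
√((10790 + 16640)/(-7070 + 12543) - 13*1880) = √(27430/5473 - 24440) = √(27430*(1/5473) - 24440) = √(2110/421 - 24440) = √(-10287130/421) = I*√4330881730/421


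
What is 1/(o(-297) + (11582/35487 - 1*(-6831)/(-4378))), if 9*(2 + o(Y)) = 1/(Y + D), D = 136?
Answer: -252659554/817257293 ≈ -0.30916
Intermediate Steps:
o(Y) = -2 + 1/(9*(136 + Y)) (o(Y) = -2 + 1/(9*(Y + 136)) = -2 + 1/(9*(136 + Y)))
1/(o(-297) + (11582/35487 - 1*(-6831)/(-4378))) = 1/((-2447 - 18*(-297))/(9*(136 - 297)) + (11582/35487 - 1*(-6831)/(-4378))) = 1/((⅑)*(-2447 + 5346)/(-161) + (11582*(1/35487) + 6831*(-1/4378))) = 1/((⅑)*(-1/161)*2899 + (11582/35487 - 621/398)) = 1/(-2899/1449 - 17427791/14123826) = 1/(-817257293/252659554) = -252659554/817257293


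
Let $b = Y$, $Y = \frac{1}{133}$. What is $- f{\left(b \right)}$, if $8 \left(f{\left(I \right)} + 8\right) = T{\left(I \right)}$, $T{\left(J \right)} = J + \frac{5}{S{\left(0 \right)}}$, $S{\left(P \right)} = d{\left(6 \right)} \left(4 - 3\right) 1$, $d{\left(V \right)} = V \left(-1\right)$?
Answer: $\frac{51731}{6384} \approx 8.1032$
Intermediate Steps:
$d{\left(V \right)} = - V$
$S{\left(P \right)} = -6$ ($S{\left(P \right)} = \left(-1\right) 6 \left(4 - 3\right) 1 = - 6 \left(4 - 3\right) 1 = \left(-6\right) 1 \cdot 1 = \left(-6\right) 1 = -6$)
$Y = \frac{1}{133} \approx 0.0075188$
$b = \frac{1}{133} \approx 0.0075188$
$T{\left(J \right)} = - \frac{5}{6} + J$ ($T{\left(J \right)} = J + \frac{5}{-6} = J + 5 \left(- \frac{1}{6}\right) = J - \frac{5}{6} = - \frac{5}{6} + J$)
$f{\left(I \right)} = - \frac{389}{48} + \frac{I}{8}$ ($f{\left(I \right)} = -8 + \frac{- \frac{5}{6} + I}{8} = -8 + \left(- \frac{5}{48} + \frac{I}{8}\right) = - \frac{389}{48} + \frac{I}{8}$)
$- f{\left(b \right)} = - (- \frac{389}{48} + \frac{1}{8} \cdot \frac{1}{133}) = - (- \frac{389}{48} + \frac{1}{1064}) = \left(-1\right) \left(- \frac{51731}{6384}\right) = \frac{51731}{6384}$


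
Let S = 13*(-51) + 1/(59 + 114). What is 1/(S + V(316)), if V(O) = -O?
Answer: -173/169366 ≈ -0.0010215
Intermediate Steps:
S = -114698/173 (S = -663 + 1/173 = -114698/173 ≈ -662.99)
1/(S + V(316)) = 1/(-114698/173 - 1*316) = 1/(-114698/173 - 316) = 1/(-169366/173) = -173/169366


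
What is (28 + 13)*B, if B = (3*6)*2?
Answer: 1476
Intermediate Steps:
B = 36 (B = 18*2 = 36)
(28 + 13)*B = (28 + 13)*36 = 41*36 = 1476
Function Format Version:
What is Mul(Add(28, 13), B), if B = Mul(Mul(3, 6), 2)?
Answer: 1476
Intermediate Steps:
B = 36 (B = Mul(18, 2) = 36)
Mul(Add(28, 13), B) = Mul(Add(28, 13), 36) = Mul(41, 36) = 1476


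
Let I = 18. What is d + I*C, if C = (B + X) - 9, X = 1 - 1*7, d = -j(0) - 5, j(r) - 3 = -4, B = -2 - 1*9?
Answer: -472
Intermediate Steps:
B = -11 (B = -2 - 9 = -11)
j(r) = -1 (j(r) = 3 - 4 = -1)
d = -4 (d = -1*(-1) - 5 = 1 - 5 = -4)
X = -6 (X = 1 - 7 = -6)
C = -26 (C = (-11 - 6) - 9 = -17 - 9 = -26)
d + I*C = -4 + 18*(-26) = -4 - 468 = -472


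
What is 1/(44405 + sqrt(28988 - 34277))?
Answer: 44405/1971809314 - I*sqrt(5289)/1971809314 ≈ 2.252e-5 - 3.6883e-8*I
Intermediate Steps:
1/(44405 + sqrt(28988 - 34277)) = 1/(44405 + sqrt(-5289)) = 1/(44405 + I*sqrt(5289))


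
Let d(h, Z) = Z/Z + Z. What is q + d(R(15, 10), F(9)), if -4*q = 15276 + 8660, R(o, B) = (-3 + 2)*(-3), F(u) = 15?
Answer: -5968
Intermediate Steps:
R(o, B) = 3 (R(o, B) = -1*(-3) = 3)
d(h, Z) = 1 + Z
q = -5984 (q = -(15276 + 8660)/4 = -1/4*23936 = -5984)
q + d(R(15, 10), F(9)) = -5984 + (1 + 15) = -5984 + 16 = -5968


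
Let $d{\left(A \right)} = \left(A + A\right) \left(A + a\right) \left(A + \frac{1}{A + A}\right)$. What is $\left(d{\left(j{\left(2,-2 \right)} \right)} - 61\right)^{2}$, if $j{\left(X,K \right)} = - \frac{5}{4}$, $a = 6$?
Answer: $\frac{1755625}{1024} \approx 1714.5$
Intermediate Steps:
$j{\left(X,K \right)} = - \frac{5}{4}$ ($j{\left(X,K \right)} = \left(-5\right) \frac{1}{4} = - \frac{5}{4}$)
$d{\left(A \right)} = 2 A \left(6 + A\right) \left(A + \frac{1}{2 A}\right)$ ($d{\left(A \right)} = \left(A + A\right) \left(A + 6\right) \left(A + \frac{1}{A + A}\right) = 2 A \left(6 + A\right) \left(A + \frac{1}{2 A}\right)$)
$\left(d{\left(j{\left(2,-2 \right)} \right)} - 61\right)^{2} = \left(\left(6 - \frac{5}{4} + 2 \left(- \frac{5}{4}\right)^{3} + 12 \left(- \frac{5}{4}\right)^{2}\right) - 61\right)^{2} = \left(\left(6 - \frac{5}{4} + 2 \left(- \frac{125}{64}\right) + 12 \cdot \frac{25}{16}\right) - 61\right)^{2} = \left(\left(6 - \frac{5}{4} - \frac{125}{32} + \frac{75}{4}\right) - 61\right)^{2} = \left(\frac{627}{32} - 61\right)^{2} = \left(- \frac{1325}{32}\right)^{2} = \frac{1755625}{1024}$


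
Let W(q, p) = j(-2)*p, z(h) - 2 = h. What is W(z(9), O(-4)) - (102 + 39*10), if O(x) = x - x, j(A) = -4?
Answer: -492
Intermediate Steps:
z(h) = 2 + h
O(x) = 0
W(q, p) = -4*p
W(z(9), O(-4)) - (102 + 39*10) = -4*0 - (102 + 39*10) = 0 - (102 + 390) = 0 - 1*492 = 0 - 492 = -492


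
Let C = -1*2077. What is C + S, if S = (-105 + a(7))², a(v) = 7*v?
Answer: 1059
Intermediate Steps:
S = 3136 (S = (-105 + 7*7)² = (-105 + 49)² = (-56)² = 3136)
C = -2077
C + S = -2077 + 3136 = 1059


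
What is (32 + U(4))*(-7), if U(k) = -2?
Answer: -210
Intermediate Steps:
(32 + U(4))*(-7) = (32 - 2)*(-7) = 30*(-7) = -210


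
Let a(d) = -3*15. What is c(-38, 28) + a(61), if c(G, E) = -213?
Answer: -258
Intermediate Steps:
a(d) = -45
c(-38, 28) + a(61) = -213 - 45 = -258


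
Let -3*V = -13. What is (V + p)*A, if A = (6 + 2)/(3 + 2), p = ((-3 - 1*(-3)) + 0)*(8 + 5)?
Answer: 104/15 ≈ 6.9333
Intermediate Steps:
V = 13/3 (V = -⅓*(-13) = 13/3 ≈ 4.3333)
p = 0 (p = ((-3 + 3) + 0)*13 = (0 + 0)*13 = 0*13 = 0)
A = 8/5 ≈ 1.6000
(V + p)*A = (13/3 + 0)*(8/5) = (13/3)*(8/5) = 104/15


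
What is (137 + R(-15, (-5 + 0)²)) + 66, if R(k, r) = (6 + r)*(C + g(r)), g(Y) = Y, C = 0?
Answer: 978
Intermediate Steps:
R(k, r) = r*(6 + r) (R(k, r) = (6 + r)*(0 + r) = (6 + r)*r = r*(6 + r))
(137 + R(-15, (-5 + 0)²)) + 66 = (137 + (-5 + 0)²*(6 + (-5 + 0)²)) + 66 = (137 + (-5)²*(6 + (-5)²)) + 66 = (137 + 25*(6 + 25)) + 66 = (137 + 25*31) + 66 = (137 + 775) + 66 = 912 + 66 = 978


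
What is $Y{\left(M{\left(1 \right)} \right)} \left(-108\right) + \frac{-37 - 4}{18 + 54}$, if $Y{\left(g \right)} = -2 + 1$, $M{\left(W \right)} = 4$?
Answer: $\frac{7735}{72} \approx 107.43$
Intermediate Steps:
$Y{\left(g \right)} = -1$
$Y{\left(M{\left(1 \right)} \right)} \left(-108\right) + \frac{-37 - 4}{18 + 54} = \left(-1\right) \left(-108\right) + \frac{-37 - 4}{18 + 54} = 108 - \frac{41}{72} = \frac{7735}{72}$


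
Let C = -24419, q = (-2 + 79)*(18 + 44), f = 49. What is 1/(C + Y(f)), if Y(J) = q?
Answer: -1/19645 ≈ -5.0904e-5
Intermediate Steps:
q = 4774 (q = 77*62 = 4774)
Y(J) = 4774
1/(C + Y(f)) = 1/(-24419 + 4774) = 1/(-19645) = -1/19645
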